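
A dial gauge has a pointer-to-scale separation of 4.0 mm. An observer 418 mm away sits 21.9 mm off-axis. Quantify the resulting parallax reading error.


error = h * offset / d
= 4.0 * 21.9 / 418
= 0.2096

0.2096


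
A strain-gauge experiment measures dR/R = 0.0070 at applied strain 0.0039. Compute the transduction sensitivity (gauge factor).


GF = (dR/R) / epsilon
= 0.0070 / 0.0039
= 1.7949

1.7949


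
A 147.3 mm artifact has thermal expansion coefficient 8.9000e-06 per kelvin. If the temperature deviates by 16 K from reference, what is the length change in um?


dL = L * alpha * dT
= 147.3 * 8.9000e-06 * 16
= 0.0209755 mm
dL_um = 0.0209755 * 1000 = 20.9755 um

20.9755


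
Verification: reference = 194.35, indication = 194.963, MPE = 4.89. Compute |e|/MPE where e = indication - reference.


e = indication - reference = 194.963 - 194.35 = 0.6130
|e| = 0.6130
ratio = |e| / MPE = 0.6130 / 4.89
ratio = 0.1254

0.1254


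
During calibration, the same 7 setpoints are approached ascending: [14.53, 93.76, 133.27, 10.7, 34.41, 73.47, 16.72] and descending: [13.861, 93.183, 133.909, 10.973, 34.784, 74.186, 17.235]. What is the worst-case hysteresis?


|14.53 - 13.861| = 0.6690
|93.76 - 93.183| = 0.5770
|133.27 - 133.909| = 0.6390
|10.7 - 10.973| = 0.2730
|34.41 - 34.784| = 0.3740
|73.47 - 74.186| = 0.7160
|16.72 - 17.235| = 0.5150
hysteresis = max(diffs) = 0.7160

0.7160


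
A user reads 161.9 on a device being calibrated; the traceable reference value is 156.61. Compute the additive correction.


Correction = standard - reading
= 156.61 - 161.9
= -5.2900

-5.2900


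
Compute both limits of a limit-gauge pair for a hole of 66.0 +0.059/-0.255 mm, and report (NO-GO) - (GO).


GO = nominal - lower_tol (smallest hole = maximum material condition)
GO = 66.0 - 0.255 = 65.745
NO-GO = nominal + upper_tol (largest hole = least material condition)
NO-GO = 66.0 + 0.059 = 66.059
spread = NO-GO - GO = 66.059 - 65.745 = 0.3140

0.3140


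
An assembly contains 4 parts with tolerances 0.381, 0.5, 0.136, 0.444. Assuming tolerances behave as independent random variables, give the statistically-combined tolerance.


RSS = sqrt(0.381^2 + 0.5^2 + 0.136^2 + 0.444^2)
= sqrt(0.610793)
= 0.7815

0.7815


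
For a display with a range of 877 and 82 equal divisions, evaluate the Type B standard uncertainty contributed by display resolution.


resolution = range / divisions
resolution = 877 / 82 = 10.695122
u_res = resolution / (2*sqrt(3))
u_res = 10.695122 / 3.4641016
u_res = 3.0874

3.0874


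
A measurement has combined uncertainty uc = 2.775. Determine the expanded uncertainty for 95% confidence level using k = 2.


U = k * uc
U = 2 * 2.775
U = 5.5500

5.5500


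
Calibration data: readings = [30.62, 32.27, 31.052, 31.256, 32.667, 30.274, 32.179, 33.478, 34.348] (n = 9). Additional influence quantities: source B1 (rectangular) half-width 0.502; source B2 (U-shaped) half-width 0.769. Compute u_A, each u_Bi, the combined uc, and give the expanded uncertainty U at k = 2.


mean = (30.62 + 32.27 + 31.052 + 31.256 + 32.667 + 30.274 + 32.179 + 33.478 + 34.348) / 9 = 32.016
s = sqrt(sum((x - mean)^2)/(n-1)) = 1.3500384
u_A = s / sqrt(n) = 1.3500384 / sqrt(9) = 0.4500128
u_B1 = 0.502 / sqrt(3) = 0.28982984
u_B2 = 0.769 / sqrt(2) = 0.54376511
uc = sqrt(0.4500128^2 + 0.28982984^2 + 0.54376511^2) = 0.76301596
U = k * uc = 2 * 0.76301596
U = 1.5260

1.5260


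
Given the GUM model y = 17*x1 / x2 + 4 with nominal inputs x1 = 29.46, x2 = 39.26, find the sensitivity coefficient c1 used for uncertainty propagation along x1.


y = 17*x1 / x2 + 4
dy/dx1 = 17/x2
Evaluate at x2 = 39.26: c1 = 17 / 39.26
c1 = 0.4330

0.4330


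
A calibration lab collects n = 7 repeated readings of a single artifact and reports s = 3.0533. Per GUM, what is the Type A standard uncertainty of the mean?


u_A = s / sqrt(n)
u_A = 3.0533 / sqrt(7)
u_A = 3.0533 / 2.6457513
u_A = 1.1540

1.1540


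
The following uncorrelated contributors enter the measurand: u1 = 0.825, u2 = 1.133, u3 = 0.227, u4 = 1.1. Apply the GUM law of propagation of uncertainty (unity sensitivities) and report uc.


uc = sqrt(0.825^2 + 1.133^2 + 0.227^2 + 1.1^2)
uc = sqrt(3.225843)
uc = 1.7961

1.7961


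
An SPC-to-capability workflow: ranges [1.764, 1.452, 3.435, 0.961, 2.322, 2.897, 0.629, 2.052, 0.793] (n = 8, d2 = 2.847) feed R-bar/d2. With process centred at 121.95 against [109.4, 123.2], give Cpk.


R_bar = (1.764 + 1.452 + 3.435 + 0.961 + 2.322 + 2.897 + 0.629 + 2.052 + 0.793) / 9 = 1.8116667
sigma = R_bar / d2 = 1.8116667 / 2.847 = 0.63634236
Cp = (USL - LSL)/(6*sigma) = (123.2 - 109.4)/(6*0.63634236) = 3.6144
Cpu = (123.2 - 121.95)/(3*0.63634236) = 0.6548
Cpl = (121.95 - 109.4)/(3*0.63634236) = 6.5740
Cpk = min(Cpu, Cpl) = 0.6548

0.6548


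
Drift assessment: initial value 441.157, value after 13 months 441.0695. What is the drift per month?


rate = (v2 - v1) / months
= (441.0695 - 441.157) / 13
= -0.0875 / 13
= -0.0067

-0.0067


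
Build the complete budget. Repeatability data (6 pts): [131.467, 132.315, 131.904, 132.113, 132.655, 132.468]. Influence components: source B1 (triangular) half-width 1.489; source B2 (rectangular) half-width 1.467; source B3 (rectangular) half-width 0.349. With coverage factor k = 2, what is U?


mean = (131.467 + 132.315 + 131.904 + 132.113 + 132.655 + 132.468) / 6 = 132.1536667
s = sqrt(sum((x - mean)^2)/(n-1)) = 0.42700523
u_A = s / sqrt(n) = 0.42700523 / sqrt(6) = 0.17432416
u_B1 = 1.489 / sqrt(6) = 0.6078817
u_B2 = 1.467 / sqrt(3) = 0.84697284
u_B3 = 0.349 / sqrt(3) = 0.20149524
uc = sqrt(0.17432416^2 + 0.6078817^2 + 0.84697284^2 + 0.20149524^2) = 1.0760448
U = k * uc = 2 * 1.0760448
U = 2.1521

2.1521


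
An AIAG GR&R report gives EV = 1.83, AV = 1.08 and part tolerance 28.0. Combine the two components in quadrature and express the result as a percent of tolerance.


GRR = sqrt(EV^2 + AV^2) = sqrt(1.83^2 + 1.08^2) = 2.1249235
%GRR = GRR / tol * 100 = 2.1249235 / 28.0 * 100
%GRR = 7.5890

7.5890


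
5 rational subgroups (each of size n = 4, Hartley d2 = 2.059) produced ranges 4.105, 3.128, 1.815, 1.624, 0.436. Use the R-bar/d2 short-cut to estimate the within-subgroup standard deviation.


R_bar = (4.105 + 3.128 + 1.815 + 1.624 + 0.436) / 5
R_bar = 11.108 / 5 = 2.2216
sigma_hat = R_bar / d2 = 2.2216 / 2.059 = 1.0790

1.0790


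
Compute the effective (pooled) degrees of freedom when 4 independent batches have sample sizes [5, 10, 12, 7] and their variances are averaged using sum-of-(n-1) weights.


nu = sum_i (n_i - 1)
nu = ((5 - 1) + (10 - 1) + (12 - 1) + (7 - 1))
nu = 4 + 9 + 11 + 6
nu = 30

30


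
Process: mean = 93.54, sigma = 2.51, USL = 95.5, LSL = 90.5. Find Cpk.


Cpu = (USL - mean) / (3*sigma) = (95.5 - 93.54) / (3*2.51) = 0.2603
Cpl = (mean - LSL) / (3*sigma) = (93.54 - 90.5) / (3*2.51) = 0.4037
Cpk = min(Cpu, Cpl) = 0.2603

0.2603


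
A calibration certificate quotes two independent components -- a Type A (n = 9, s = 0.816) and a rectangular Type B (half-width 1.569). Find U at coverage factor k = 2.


u_A = s / sqrt(n) = 0.816 / sqrt(9) = 0.272
u_B = half_width / sqrt(3) = 1.569 / sqrt(3) = 0.90586257
uc = sqrt(u_A^2 + u_B^2) = sqrt(0.272^2 + 0.90586257^2) = 0.94581763
U = k * uc = 2 * 0.94581763
U = 1.8916

1.8916


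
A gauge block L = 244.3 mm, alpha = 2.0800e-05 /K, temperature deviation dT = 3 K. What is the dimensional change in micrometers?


dL = L * alpha * dT
= 244.3 * 2.0800e-05 * 3
= 0.0152443 mm
dL_um = 0.0152443 * 1000 = 15.2443 um

15.2443


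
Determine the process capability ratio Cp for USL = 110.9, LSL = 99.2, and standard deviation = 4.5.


Cp = (USL - LSL) / (6 * sigma)
= (110.9 - 99.2) / (6 * 4.5)
= 11.7000 / 27.0000
= 0.4333

0.4333


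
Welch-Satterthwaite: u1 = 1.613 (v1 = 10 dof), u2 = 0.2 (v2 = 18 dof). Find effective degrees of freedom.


uc = sqrt(u1^2 + u2^2) = sqrt(1.613^2 + 0.2^2) = 1.625352
v_eff = uc^4 / (u1^4/v1 + u2^4/v2)
= 1.625352^4 / (1.613^4/10 + 0.2^4/18)
= 6.9789441 / 0.67700908
v_eff = 10.3085

10.3085


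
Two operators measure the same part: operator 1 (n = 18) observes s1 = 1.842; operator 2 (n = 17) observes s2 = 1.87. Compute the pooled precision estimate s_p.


s_p = sqrt(((n1-1)*s1^2 + (n2-1)*s2^2) / (n1+n2-2))
numerator = (18-1)*1.842^2 + (17-1)*1.87^2 = 57.680388 + 55.9504 = 113.63079
denominator = 18 + 17 - 2 = 33
s_p^2 = 113.63079 / 33 = 3.4433573
s_p = sqrt(3.4433573) = 1.8556

1.8556


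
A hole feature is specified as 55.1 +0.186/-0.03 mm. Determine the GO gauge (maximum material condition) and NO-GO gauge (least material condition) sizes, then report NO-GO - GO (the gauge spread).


GO = nominal - lower_tol (smallest hole = maximum material condition)
GO = 55.1 - 0.03 = 55.07
NO-GO = nominal + upper_tol (largest hole = least material condition)
NO-GO = 55.1 + 0.186 = 55.286
spread = NO-GO - GO = 55.286 - 55.07 = 0.2160

0.2160


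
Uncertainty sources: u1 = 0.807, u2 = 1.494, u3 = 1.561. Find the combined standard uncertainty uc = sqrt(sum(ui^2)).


uc = sqrt(0.807^2 + 1.494^2 + 1.561^2)
uc = sqrt(5.320006)
uc = 2.3065

2.3065


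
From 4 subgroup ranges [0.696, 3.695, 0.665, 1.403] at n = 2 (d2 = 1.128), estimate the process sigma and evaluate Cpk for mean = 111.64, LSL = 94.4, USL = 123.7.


R_bar = (0.696 + 3.695 + 0.665 + 1.403) / 4 = 1.61475
sigma = R_bar / d2 = 1.61475 / 1.128 = 1.431516
Cp = (USL - LSL)/(6*sigma) = (123.7 - 94.4)/(6*1.431516) = 3.4113
Cpu = (123.7 - 111.64)/(3*1.431516) = 2.8082
Cpl = (111.64 - 94.4)/(3*1.431516) = 4.0144
Cpk = min(Cpu, Cpl) = 2.8082

2.8082


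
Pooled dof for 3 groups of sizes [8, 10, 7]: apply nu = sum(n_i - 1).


nu = sum_i (n_i - 1)
nu = ((8 - 1) + (10 - 1) + (7 - 1))
nu = 7 + 9 + 6
nu = 22

22


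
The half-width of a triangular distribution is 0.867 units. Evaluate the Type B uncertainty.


u_B = half_width / sqrt(6)
u_B = 0.867 / 2.4494897
u_B = 0.3540

0.3540


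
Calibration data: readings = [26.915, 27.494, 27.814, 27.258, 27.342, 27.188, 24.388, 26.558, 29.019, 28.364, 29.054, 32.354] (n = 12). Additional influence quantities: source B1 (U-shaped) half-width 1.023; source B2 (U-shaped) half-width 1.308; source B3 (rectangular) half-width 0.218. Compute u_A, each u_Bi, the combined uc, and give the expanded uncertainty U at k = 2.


mean = (26.915 + 27.494 + 27.814 + 27.258 + 27.342 + 27.188 + 24.388 + 26.558 + 29.019 + 28.364 + 29.054 + 32.354) / 12 = 27.81233333
s = sqrt(sum((x - mean)^2)/(n-1)) = 1.8842192
u_A = s / sqrt(n) = 1.8842192 / sqrt(12) = 0.54392723
u_B1 = 1.023 / sqrt(2) = 0.72337024
u_B2 = 1.308 / sqrt(2) = 0.92489567
u_B3 = 0.218 / sqrt(3) = 0.12586236
uc = sqrt(0.54392723^2 + 0.72337024^2 + 0.92489567^2 + 0.12586236^2) = 1.3001518
U = k * uc = 2 * 1.3001518
U = 2.6003

2.6003


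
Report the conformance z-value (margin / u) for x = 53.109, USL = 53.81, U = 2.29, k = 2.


u = U / k = 2.29 / 2 = 1.145
margin = |USL - x| = |53.81 - 53.109| = 0.701
z = margin / u = 0.701 / 1.145
z = 0.6122

0.6122


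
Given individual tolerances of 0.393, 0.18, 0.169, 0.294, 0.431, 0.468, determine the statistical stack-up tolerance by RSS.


RSS = sqrt(0.393^2 + 0.18^2 + 0.169^2 + 0.294^2 + 0.431^2 + 0.468^2)
= sqrt(0.706631)
= 0.8406

0.8406


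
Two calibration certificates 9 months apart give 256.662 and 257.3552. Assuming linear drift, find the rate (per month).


rate = (v2 - v1) / months
= (257.3552 - 256.662) / 9
= 0.6932 / 9
= 0.0770

0.0770


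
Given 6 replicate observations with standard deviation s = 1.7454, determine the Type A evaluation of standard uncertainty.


u_A = s / sqrt(n)
u_A = 1.7454 / sqrt(6)
u_A = 1.7454 / 2.4494897
u_A = 0.7126

0.7126


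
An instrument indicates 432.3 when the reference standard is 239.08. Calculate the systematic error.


Systematic error = measured - true
= 432.3 - 239.08
= 193.2200

193.2200


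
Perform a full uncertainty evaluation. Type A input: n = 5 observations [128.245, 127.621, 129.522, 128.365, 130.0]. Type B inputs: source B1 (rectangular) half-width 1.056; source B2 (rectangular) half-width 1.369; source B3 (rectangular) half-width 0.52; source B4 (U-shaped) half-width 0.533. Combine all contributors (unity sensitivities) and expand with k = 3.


mean = (128.245 + 127.621 + 129.522 + 128.365 + 130.0) / 5 = 128.7506
s = sqrt(sum((x - mean)^2)/(n-1)) = 0.97933309
u_A = s / sqrt(n) = 0.97933309 / sqrt(5) = 0.43797107
u_B1 = 1.056 / sqrt(3) = 0.60968188
u_B2 = 1.369 / sqrt(3) = 0.79039252
u_B3 = 0.52 / sqrt(3) = 0.30022214
u_B4 = 0.533 / sqrt(2) = 0.37688791
uc = sqrt(0.43797107^2 + 0.60968188^2 + 0.79039252^2 + 0.30022214^2 + 0.37688791^2) = 1.1918174
U = k * uc = 3 * 1.1918174
U = 3.5755

3.5755


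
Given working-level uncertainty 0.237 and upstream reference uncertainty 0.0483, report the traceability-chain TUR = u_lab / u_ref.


TUR = u_lab / u_ref
= 0.237 / 0.0483
= 4.9068

4.9068


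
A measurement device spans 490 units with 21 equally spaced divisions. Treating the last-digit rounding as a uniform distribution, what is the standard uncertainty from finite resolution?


resolution = range / divisions
resolution = 490 / 21 = 23.333333
u_res = resolution / (2*sqrt(3))
u_res = 23.333333 / 3.4641016
u_res = 6.7358

6.7358


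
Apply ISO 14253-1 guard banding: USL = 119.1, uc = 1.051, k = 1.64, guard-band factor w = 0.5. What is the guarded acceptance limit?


U = k * uc = 1.64 * 1.051 = 1.72364
guard band g = w * U = 0.5 * 1.72364 = 0.86182
AL = USL - g = 119.1 - 0.86182
AL = 118.2382

118.2382


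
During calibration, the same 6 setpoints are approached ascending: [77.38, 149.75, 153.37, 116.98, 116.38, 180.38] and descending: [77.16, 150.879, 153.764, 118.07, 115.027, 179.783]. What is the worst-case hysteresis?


|77.38 - 77.16| = 0.2200
|149.75 - 150.879| = 1.1290
|153.37 - 153.764| = 0.3940
|116.98 - 118.07| = 1.0900
|116.38 - 115.027| = 1.3530
|180.38 - 179.783| = 0.5970
hysteresis = max(diffs) = 1.3530

1.3530


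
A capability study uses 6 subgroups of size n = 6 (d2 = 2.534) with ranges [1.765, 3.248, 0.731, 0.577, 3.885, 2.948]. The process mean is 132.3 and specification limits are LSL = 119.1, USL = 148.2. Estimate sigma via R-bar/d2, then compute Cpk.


R_bar = (1.765 + 3.248 + 0.731 + 0.577 + 3.885 + 2.948) / 6 = 2.1923333
sigma = R_bar / d2 = 2.1923333 / 2.534 = 0.86516705
Cp = (USL - LSL)/(6*sigma) = (148.2 - 119.1)/(6*0.86516705) = 5.6059
Cpu = (148.2 - 132.3)/(3*0.86516705) = 6.1260
Cpl = (132.3 - 119.1)/(3*0.86516705) = 5.0857
Cpk = min(Cpu, Cpl) = 5.0857

5.0857


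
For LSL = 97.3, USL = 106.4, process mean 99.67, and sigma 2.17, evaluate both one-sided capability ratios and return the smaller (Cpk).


Cpu = (USL - mean) / (3*sigma) = (106.4 - 99.67) / (3*2.17) = 1.0338
Cpl = (mean - LSL) / (3*sigma) = (99.67 - 97.3) / (3*2.17) = 0.3641
Cpk = min(Cpu, Cpl) = 0.3641

0.3641


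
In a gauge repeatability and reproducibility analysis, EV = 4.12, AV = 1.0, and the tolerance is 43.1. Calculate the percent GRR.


GRR = sqrt(EV^2 + AV^2) = sqrt(4.12^2 + 1.0^2) = 4.2396226
%GRR = GRR / tol * 100 = 4.2396226 / 43.1 * 100
%GRR = 9.8367

9.8367


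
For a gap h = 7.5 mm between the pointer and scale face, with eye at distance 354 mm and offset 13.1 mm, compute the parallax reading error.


error = h * offset / d
= 7.5 * 13.1 / 354
= 0.2775

0.2775


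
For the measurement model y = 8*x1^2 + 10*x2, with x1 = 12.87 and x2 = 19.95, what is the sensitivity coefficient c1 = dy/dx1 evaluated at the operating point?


y = 8*x1^2 + 10*x2
dy/dx1 = 2*8*x1
Evaluate at x1 = 12.87: c1 = 16 * 12.87
c1 = 205.9200

205.9200


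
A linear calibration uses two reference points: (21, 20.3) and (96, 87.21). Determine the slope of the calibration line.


slope = (y2 - y1) / (x2 - x1)
= (87.21 - 20.3) / (96 - 21)
= 66.9100 / 75
= 0.8921

0.8921


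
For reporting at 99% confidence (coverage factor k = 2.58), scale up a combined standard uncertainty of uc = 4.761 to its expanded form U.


U = k * uc
U = 2.58 * 4.761
U = 12.2834

12.2834


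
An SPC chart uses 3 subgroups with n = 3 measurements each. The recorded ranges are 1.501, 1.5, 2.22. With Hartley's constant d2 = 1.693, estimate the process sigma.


R_bar = (1.501 + 1.5 + 2.22) / 3
R_bar = 5.221 / 3 = 1.7403333
sigma_hat = R_bar / d2 = 1.7403333 / 1.693 = 1.0280

1.0280


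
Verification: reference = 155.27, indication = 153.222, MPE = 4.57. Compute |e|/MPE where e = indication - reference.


e = indication - reference = 153.222 - 155.27 = -2.0480
|e| = 2.0480
ratio = |e| / MPE = 2.0480 / 4.57
ratio = 0.4481

0.4481


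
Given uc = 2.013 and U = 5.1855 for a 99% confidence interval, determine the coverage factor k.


k = U / uc
k = 5.1855 / 2.013
k = 2.576

2.576


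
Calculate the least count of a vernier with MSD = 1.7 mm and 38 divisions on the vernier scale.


LC = MSD / n_div
= 1.7 / 38
= 0.0447

0.0447


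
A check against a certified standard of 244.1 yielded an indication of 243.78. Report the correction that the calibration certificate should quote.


Correction = standard - reading
= 244.1 - 243.78
= 0.3200

0.3200


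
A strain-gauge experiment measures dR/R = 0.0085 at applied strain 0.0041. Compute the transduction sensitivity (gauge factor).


GF = (dR/R) / epsilon
= 0.0085 / 0.0041
= 2.0732

2.0732


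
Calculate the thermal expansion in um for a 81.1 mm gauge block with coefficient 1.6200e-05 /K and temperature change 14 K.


dL = L * alpha * dT
= 81.1 * 1.6200e-05 * 14
= 0.0183935 mm
dL_um = 0.0183935 * 1000 = 18.3935 um

18.3935


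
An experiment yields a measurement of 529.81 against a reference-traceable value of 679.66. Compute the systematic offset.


Systematic error = measured - true
= 529.81 - 679.66
= -149.8500

-149.8500


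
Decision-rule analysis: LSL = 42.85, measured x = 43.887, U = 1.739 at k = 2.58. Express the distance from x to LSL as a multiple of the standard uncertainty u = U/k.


u = U / k = 1.739 / 2.58 = 0.67403101
margin = |LSL - x| = |42.85 - 43.887| = 1.037
z = margin / u = 1.037 / 0.67403101
z = 1.5385

1.5385


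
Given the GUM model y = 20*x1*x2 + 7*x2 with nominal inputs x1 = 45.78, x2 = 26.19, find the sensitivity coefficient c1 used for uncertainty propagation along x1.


y = 20*x1*x2 + 7*x2
dy/dx1 = 20*x2
Evaluate at x2 = 26.19: c1 = 20 * 26.19
c1 = 523.8000

523.8000


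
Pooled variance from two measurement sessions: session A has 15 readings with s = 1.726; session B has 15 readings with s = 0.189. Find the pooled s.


s_p = sqrt(((n1-1)*s1^2 + (n2-1)*s2^2) / (n1+n2-2))
numerator = (15-1)*1.726^2 + (15-1)*0.189^2 = 41.707064 + 0.500094 = 42.207158
denominator = 15 + 15 - 2 = 28
s_p^2 = 42.207158 / 28 = 1.5073985
s_p = sqrt(1.5073985) = 1.2278

1.2278


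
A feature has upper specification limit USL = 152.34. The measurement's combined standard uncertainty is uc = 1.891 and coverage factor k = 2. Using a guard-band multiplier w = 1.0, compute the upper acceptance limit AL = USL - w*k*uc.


U = k * uc = 2 * 1.891 = 3.782
guard band g = w * U = 1.0 * 3.782 = 3.782
AL = USL - g = 152.34 - 3.782
AL = 148.5580

148.5580


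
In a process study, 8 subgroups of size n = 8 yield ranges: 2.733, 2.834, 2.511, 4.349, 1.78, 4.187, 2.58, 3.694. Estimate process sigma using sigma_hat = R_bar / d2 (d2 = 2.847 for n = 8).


R_bar = (2.733 + 2.834 + 2.511 + 4.349 + 1.78 + 4.187 + 2.58 + 3.694) / 8
R_bar = 24.668 / 8 = 3.0835
sigma_hat = R_bar / d2 = 3.0835 / 2.847 = 1.0831

1.0831


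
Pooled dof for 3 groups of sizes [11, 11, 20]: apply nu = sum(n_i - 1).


nu = sum_i (n_i - 1)
nu = ((11 - 1) + (11 - 1) + (20 - 1))
nu = 10 + 10 + 19
nu = 39

39


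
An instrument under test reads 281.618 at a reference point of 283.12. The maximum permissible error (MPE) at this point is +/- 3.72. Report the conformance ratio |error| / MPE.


e = indication - reference = 281.618 - 283.12 = -1.5020
|e| = 1.5020
ratio = |e| / MPE = 1.5020 / 3.72
ratio = 0.4038

0.4038


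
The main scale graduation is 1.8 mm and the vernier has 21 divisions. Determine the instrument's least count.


LC = MSD / n_div
= 1.8 / 21
= 0.0857

0.0857


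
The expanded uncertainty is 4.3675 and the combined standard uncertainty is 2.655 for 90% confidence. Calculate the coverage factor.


k = U / uc
k = 4.3675 / 2.655
k = 1.645

1.645


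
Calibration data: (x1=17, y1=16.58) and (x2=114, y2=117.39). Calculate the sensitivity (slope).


slope = (y2 - y1) / (x2 - x1)
= (117.39 - 16.58) / (114 - 17)
= 100.8100 / 97
= 1.0393

1.0393


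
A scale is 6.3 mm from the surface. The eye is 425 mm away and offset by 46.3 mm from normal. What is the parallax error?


error = h * offset / d
= 6.3 * 46.3 / 425
= 0.6863

0.6863


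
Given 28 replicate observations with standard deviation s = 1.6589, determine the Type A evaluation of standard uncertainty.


u_A = s / sqrt(n)
u_A = 1.6589 / sqrt(28)
u_A = 1.6589 / 5.2915026
u_A = 0.3135

0.3135


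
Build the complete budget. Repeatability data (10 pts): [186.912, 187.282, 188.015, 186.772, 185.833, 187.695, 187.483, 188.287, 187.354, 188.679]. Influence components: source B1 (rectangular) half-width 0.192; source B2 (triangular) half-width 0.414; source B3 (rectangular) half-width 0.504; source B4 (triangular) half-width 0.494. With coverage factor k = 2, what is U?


mean = (186.912 + 187.282 + 188.015 + 186.772 + 185.833 + 187.695 + 187.483 + 188.287 + 187.354 + 188.679) / 10 = 187.4312
s = sqrt(sum((x - mean)^2)/(n-1)) = 0.81575266
u_A = s / sqrt(n) = 0.81575266 / sqrt(10) = 0.25796364
u_B1 = 0.192 / sqrt(3) = 0.11085125
u_B2 = 0.414 / sqrt(6) = 0.16901479
u_B3 = 0.504 / sqrt(3) = 0.29098454
u_B4 = 0.494 / sqrt(6) = 0.20167466
uc = sqrt(0.25796364^2 + 0.11085125^2 + 0.16901479^2 + 0.29098454^2 + 0.20167466^2) = 0.48243539
U = k * uc = 2 * 0.48243539
U = 0.9649

0.9649


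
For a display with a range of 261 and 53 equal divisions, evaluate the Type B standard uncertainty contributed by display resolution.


resolution = range / divisions
resolution = 261 / 53 = 4.9245283
u_res = resolution / (2*sqrt(3))
u_res = 4.9245283 / 3.4641016
u_res = 1.4216

1.4216


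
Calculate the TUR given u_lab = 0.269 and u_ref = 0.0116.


TUR = u_lab / u_ref
= 0.269 / 0.0116
= 23.1897

23.1897


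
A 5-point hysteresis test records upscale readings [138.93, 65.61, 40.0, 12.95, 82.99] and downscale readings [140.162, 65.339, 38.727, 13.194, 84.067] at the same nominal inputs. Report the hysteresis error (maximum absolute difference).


|138.93 - 140.162| = 1.2320
|65.61 - 65.339| = 0.2710
|40.0 - 38.727| = 1.2730
|12.95 - 13.194| = 0.2440
|82.99 - 84.067| = 1.0770
hysteresis = max(diffs) = 1.2730

1.2730


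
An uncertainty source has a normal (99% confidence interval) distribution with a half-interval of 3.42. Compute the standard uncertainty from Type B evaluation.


u_B = half_width / 2.576
u_B = 3.42 / 2.576
u_B = 1.3276

1.3276


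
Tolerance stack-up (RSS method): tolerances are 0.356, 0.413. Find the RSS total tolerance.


RSS = sqrt(0.356^2 + 0.413^2)
= sqrt(0.297305)
= 0.5453

0.5453


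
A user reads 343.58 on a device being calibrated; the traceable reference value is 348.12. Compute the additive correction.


Correction = standard - reading
= 348.12 - 343.58
= 4.5400

4.5400


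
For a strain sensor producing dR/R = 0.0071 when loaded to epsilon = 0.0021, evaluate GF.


GF = (dR/R) / epsilon
= 0.0071 / 0.0021
= 3.3810

3.3810


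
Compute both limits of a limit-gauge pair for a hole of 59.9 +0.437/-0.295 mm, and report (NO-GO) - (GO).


GO = nominal - lower_tol (smallest hole = maximum material condition)
GO = 59.9 - 0.295 = 59.605
NO-GO = nominal + upper_tol (largest hole = least material condition)
NO-GO = 59.9 + 0.437 = 60.337
spread = NO-GO - GO = 60.337 - 59.605 = 0.7320

0.7320


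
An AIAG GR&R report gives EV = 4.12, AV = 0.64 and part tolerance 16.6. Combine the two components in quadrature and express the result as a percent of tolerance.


GRR = sqrt(EV^2 + AV^2) = sqrt(4.12^2 + 0.64^2) = 4.1694124
%GRR = GRR / tol * 100 = 4.1694124 / 16.6 * 100
%GRR = 25.1169

25.1169


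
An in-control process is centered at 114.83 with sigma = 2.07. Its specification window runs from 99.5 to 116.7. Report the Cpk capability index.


Cpu = (USL - mean) / (3*sigma) = (116.7 - 114.83) / (3*2.07) = 0.3011
Cpl = (mean - LSL) / (3*sigma) = (114.83 - 99.5) / (3*2.07) = 2.4686
Cpk = min(Cpu, Cpl) = 0.3011

0.3011


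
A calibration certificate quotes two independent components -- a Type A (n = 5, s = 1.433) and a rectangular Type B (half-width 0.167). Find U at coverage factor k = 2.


u_A = s / sqrt(n) = 1.433 / sqrt(5) = 0.64085708
u_B = half_width / sqrt(3) = 0.167 / sqrt(3) = 0.096417495
uc = sqrt(u_A^2 + u_B^2) = sqrt(0.64085708^2 + 0.096417495^2) = 0.64806954
U = k * uc = 2 * 0.64806954
U = 1.2961

1.2961


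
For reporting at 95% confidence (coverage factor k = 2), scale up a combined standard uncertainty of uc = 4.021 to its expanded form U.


U = k * uc
U = 2 * 4.021
U = 8.0420

8.0420


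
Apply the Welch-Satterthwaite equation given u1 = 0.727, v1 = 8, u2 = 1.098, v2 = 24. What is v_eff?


uc = sqrt(u1^2 + u2^2) = sqrt(0.727^2 + 1.098^2) = 1.3168648
v_eff = uc^4 / (u1^4/v1 + u2^4/v2)
= 1.3168648^4 / (0.727^4/8 + 1.098^4/24)
= 3.0072169 / 0.095479572
v_eff = 31.4959

31.4959


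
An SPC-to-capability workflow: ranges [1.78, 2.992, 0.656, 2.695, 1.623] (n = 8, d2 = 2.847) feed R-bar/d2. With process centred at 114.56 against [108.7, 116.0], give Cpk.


R_bar = (1.78 + 2.992 + 0.656 + 2.695 + 1.623) / 5 = 1.9492
sigma = R_bar / d2 = 1.9492 / 2.847 = 0.68465051
Cp = (USL - LSL)/(6*sigma) = (116.0 - 108.7)/(6*0.68465051) = 1.7771
Cpu = (116.0 - 114.56)/(3*0.68465051) = 0.7011
Cpl = (114.56 - 108.7)/(3*0.68465051) = 2.8530
Cpk = min(Cpu, Cpl) = 0.7011

0.7011


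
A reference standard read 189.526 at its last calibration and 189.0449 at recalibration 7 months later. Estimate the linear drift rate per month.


rate = (v2 - v1) / months
= (189.0449 - 189.526) / 7
= -0.4811 / 7
= -0.0687

-0.0687


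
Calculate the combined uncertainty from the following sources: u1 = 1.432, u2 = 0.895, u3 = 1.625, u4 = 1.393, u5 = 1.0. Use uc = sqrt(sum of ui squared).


uc = sqrt(1.432^2 + 0.895^2 + 1.625^2 + 1.393^2 + 1.0^2)
uc = sqrt(8.432723)
uc = 2.9039

2.9039


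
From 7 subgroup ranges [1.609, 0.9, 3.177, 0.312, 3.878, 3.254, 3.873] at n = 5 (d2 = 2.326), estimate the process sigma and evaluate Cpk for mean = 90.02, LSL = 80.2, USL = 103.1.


R_bar = (1.609 + 0.9 + 3.177 + 0.312 + 3.878 + 3.254 + 3.873) / 7 = 2.429
sigma = R_bar / d2 = 2.429 / 2.326 = 1.044282
Cp = (USL - LSL)/(6*sigma) = (103.1 - 80.2)/(6*1.044282) = 3.6548
Cpu = (103.1 - 90.02)/(3*1.044282) = 4.1751
Cpl = (90.02 - 80.2)/(3*1.044282) = 3.1345
Cpk = min(Cpu, Cpl) = 3.1345

3.1345


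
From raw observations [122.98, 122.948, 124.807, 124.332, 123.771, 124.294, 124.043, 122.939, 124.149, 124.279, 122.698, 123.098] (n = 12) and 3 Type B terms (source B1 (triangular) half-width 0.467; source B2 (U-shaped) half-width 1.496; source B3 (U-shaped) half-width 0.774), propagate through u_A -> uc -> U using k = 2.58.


mean = (122.98 + 122.948 + 124.807 + 124.332 + 123.771 + 124.294 + 124.043 + 122.939 + 124.149 + 124.279 + 122.698 + 123.098) / 12 = 123.6948333
s = sqrt(sum((x - mean)^2)/(n-1)) = 0.71772074
u_A = s / sqrt(n) = 0.71772074 / sqrt(12) = 0.20718813
u_B1 = 0.467 / sqrt(6) = 0.19065195
u_B2 = 1.496 / sqrt(2) = 1.0578317
u_B3 = 0.774 / sqrt(2) = 0.54730065
uc = sqrt(0.20718813^2 + 0.19065195^2 + 1.0578317^2 + 0.54730065^2) = 1.223855
U = k * uc = 2.58 * 1.223855
U = 3.1575

3.1575


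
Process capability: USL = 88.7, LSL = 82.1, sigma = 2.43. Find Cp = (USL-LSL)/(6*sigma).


Cp = (USL - LSL) / (6 * sigma)
= (88.7 - 82.1) / (6 * 2.43)
= 6.6000 / 14.5800
= 0.4527

0.4527


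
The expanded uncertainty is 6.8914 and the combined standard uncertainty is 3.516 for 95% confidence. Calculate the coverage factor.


k = U / uc
k = 6.8914 / 3.516
k = 1.96

1.96


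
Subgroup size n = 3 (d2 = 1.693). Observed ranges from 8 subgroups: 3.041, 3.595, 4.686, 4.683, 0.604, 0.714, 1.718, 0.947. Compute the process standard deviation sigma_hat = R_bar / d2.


R_bar = (3.041 + 3.595 + 4.686 + 4.683 + 0.604 + 0.714 + 1.718 + 0.947) / 8
R_bar = 19.988 / 8 = 2.4985
sigma_hat = R_bar / d2 = 2.4985 / 1.693 = 1.4758

1.4758


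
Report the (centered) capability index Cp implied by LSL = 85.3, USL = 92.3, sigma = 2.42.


Cp = (USL - LSL) / (6 * sigma)
= (92.3 - 85.3) / (6 * 2.42)
= 7.0000 / 14.5200
= 0.4821

0.4821


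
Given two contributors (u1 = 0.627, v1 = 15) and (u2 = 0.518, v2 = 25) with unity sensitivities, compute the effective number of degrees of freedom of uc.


uc = sqrt(u1^2 + u2^2) = sqrt(0.627^2 + 0.518^2) = 0.81329761
v_eff = uc^4 / (u1^4/v1 + u2^4/v2)
= 0.81329761^4 / (0.627^4/15 + 0.518^4/25)
= 0.43752007 / 0.013183271
v_eff = 33.1875

33.1875


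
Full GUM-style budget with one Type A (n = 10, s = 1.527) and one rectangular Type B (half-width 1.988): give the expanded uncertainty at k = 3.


u_A = s / sqrt(n) = 1.527 / sqrt(10) = 0.4828798
u_B = half_width / sqrt(3) = 1.988 / sqrt(3) = 1.1477723
uc = sqrt(u_A^2 + u_B^2) = sqrt(0.4828798^2 + 1.1477723^2) = 1.2452125
U = k * uc = 3 * 1.2452125
U = 3.7356

3.7356


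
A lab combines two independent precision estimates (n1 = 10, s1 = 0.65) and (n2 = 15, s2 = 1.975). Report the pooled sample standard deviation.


s_p = sqrt(((n1-1)*s1^2 + (n2-1)*s2^2) / (n1+n2-2))
numerator = (10-1)*0.65^2 + (15-1)*1.975^2 = 3.8025 + 54.60875 = 58.41125
denominator = 10 + 15 - 2 = 23
s_p^2 = 58.41125 / 23 = 2.5396196
s_p = sqrt(2.5396196) = 1.5936

1.5936


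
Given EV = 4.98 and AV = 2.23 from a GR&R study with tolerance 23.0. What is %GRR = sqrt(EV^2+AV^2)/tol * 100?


GRR = sqrt(EV^2 + AV^2) = sqrt(4.98^2 + 2.23^2) = 5.4564915
%GRR = GRR / tol * 100 = 5.4564915 / 23.0 * 100
%GRR = 23.7239

23.7239


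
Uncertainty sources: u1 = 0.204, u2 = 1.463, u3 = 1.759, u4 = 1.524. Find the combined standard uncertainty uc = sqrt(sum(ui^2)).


uc = sqrt(0.204^2 + 1.463^2 + 1.759^2 + 1.524^2)
uc = sqrt(7.598642)
uc = 2.7566

2.7566


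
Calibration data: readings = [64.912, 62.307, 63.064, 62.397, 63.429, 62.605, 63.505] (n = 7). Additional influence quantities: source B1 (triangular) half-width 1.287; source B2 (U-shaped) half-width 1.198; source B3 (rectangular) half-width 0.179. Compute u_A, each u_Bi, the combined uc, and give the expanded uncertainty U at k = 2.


mean = (64.912 + 62.307 + 63.064 + 62.397 + 63.429 + 62.605 + 63.505) / 7 = 63.17414286
s = sqrt(sum((x - mean)^2)/(n-1)) = 0.90245119
u_A = s / sqrt(n) = 0.90245119 / sqrt(7) = 0.34109449
u_B1 = 1.287 / sqrt(6) = 0.52541555
u_B2 = 1.198 / sqrt(2) = 0.84711392
u_B3 = 0.179 / sqrt(3) = 0.1033457
uc = sqrt(0.34109449^2 + 0.52541555^2 + 0.84711392^2 + 0.1033457^2) = 1.0586261
U = k * uc = 2 * 1.0586261
U = 2.1173

2.1173


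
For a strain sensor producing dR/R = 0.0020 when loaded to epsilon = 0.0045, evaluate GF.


GF = (dR/R) / epsilon
= 0.0020 / 0.0045
= 0.4444

0.4444


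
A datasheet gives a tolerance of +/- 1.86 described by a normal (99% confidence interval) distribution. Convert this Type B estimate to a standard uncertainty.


u_B = half_width / 2.576
u_B = 1.86 / 2.576
u_B = 0.7220

0.7220


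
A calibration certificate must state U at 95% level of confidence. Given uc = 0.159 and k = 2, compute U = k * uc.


U = k * uc
U = 2 * 0.159
U = 0.3180

0.3180


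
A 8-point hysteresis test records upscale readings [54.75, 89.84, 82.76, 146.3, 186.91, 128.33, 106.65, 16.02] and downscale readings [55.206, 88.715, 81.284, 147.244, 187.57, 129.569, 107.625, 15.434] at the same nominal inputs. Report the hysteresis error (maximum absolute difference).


|54.75 - 55.206| = 0.4560
|89.84 - 88.715| = 1.1250
|82.76 - 81.284| = 1.4760
|146.3 - 147.244| = 0.9440
|186.91 - 187.57| = 0.6600
|128.33 - 129.569| = 1.2390
|106.65 - 107.625| = 0.9750
|16.02 - 15.434| = 0.5860
hysteresis = max(diffs) = 1.4760

1.4760


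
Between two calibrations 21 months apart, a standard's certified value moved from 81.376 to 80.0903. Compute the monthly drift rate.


rate = (v2 - v1) / months
= (80.0903 - 81.376) / 21
= -1.2857 / 21
= -0.0612

-0.0612


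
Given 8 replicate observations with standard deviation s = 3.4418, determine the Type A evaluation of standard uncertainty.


u_A = s / sqrt(n)
u_A = 3.4418 / sqrt(8)
u_A = 3.4418 / 2.8284271
u_A = 1.2169

1.2169


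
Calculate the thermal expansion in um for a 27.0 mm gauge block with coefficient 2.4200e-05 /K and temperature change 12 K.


dL = L * alpha * dT
= 27.0 * 2.4200e-05 * 12
= 0.0078408 mm
dL_um = 0.0078408 * 1000 = 7.8408 um

7.8408


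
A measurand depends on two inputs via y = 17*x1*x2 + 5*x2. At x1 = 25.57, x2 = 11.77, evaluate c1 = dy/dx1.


y = 17*x1*x2 + 5*x2
dy/dx1 = 17*x2
Evaluate at x2 = 11.77: c1 = 17 * 11.77
c1 = 200.0900

200.0900


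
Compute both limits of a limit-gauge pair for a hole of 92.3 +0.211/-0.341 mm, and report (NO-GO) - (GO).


GO = nominal - lower_tol (smallest hole = maximum material condition)
GO = 92.3 - 0.341 = 91.959
NO-GO = nominal + upper_tol (largest hole = least material condition)
NO-GO = 92.3 + 0.211 = 92.511
spread = NO-GO - GO = 92.511 - 91.959 = 0.5520

0.5520


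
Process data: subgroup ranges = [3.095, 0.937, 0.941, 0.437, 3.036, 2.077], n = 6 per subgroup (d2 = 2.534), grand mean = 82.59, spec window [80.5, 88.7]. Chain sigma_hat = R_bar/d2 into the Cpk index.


R_bar = (3.095 + 0.937 + 0.941 + 0.437 + 3.036 + 2.077) / 6 = 1.7538333
sigma = R_bar / d2 = 1.7538333 / 2.534 = 0.69212048
Cp = (USL - LSL)/(6*sigma) = (88.7 - 80.5)/(6*0.69212048) = 1.9746
Cpu = (88.7 - 82.59)/(3*0.69212048) = 2.9426
Cpl = (82.59 - 80.5)/(3*0.69212048) = 1.0066
Cpk = min(Cpu, Cpl) = 1.0066

1.0066


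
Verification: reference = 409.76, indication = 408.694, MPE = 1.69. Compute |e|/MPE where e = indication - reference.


e = indication - reference = 408.694 - 409.76 = -1.0660
|e| = 1.0660
ratio = |e| / MPE = 1.0660 / 1.69
ratio = 0.6308

0.6308


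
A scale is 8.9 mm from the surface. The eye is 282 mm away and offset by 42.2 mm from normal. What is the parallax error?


error = h * offset / d
= 8.9 * 42.2 / 282
= 1.3318

1.3318


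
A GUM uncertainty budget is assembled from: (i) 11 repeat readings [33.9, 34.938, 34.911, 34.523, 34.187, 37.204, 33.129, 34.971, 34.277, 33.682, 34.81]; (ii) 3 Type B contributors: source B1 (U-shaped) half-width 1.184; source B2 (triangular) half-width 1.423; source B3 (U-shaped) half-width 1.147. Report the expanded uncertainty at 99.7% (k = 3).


mean = (33.9 + 34.938 + 34.911 + 34.523 + 34.187 + 37.204 + 33.129 + 34.971 + 34.277 + 33.682 + 34.81) / 11 = 34.59381818
s = sqrt(sum((x - mean)^2)/(n-1)) = 1.0464461
u_A = s / sqrt(n) = 1.0464461 / sqrt(11) = 0.31551537
u_B1 = 1.184 / sqrt(2) = 0.83721443
u_B2 = 1.423 / sqrt(6) = 0.58093732
u_B3 = 1.147 / sqrt(2) = 0.81105148
uc = sqrt(0.31551537^2 + 0.83721443^2 + 0.58093732^2 + 0.81105148^2) = 1.3400637
U = k * uc = 3 * 1.3400637
U = 4.0202

4.0202


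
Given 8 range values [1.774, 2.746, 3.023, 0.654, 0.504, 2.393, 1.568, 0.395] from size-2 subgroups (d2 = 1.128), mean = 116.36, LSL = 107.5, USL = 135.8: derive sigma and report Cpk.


R_bar = (1.774 + 2.746 + 3.023 + 0.654 + 0.504 + 2.393 + 1.568 + 0.395) / 8 = 1.632125
sigma = R_bar / d2 = 1.632125 / 1.128 = 1.4469193
Cp = (USL - LSL)/(6*sigma) = (135.8 - 107.5)/(6*1.4469193) = 3.2598
Cpu = (135.8 - 116.36)/(3*1.4469193) = 4.4785
Cpl = (116.36 - 107.5)/(3*1.4469193) = 2.0411
Cpk = min(Cpu, Cpl) = 2.0411

2.0411


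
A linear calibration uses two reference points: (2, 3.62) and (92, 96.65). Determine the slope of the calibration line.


slope = (y2 - y1) / (x2 - x1)
= (96.65 - 3.62) / (92 - 2)
= 93.0300 / 90
= 1.0337

1.0337


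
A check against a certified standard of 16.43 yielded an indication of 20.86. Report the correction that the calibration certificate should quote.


Correction = standard - reading
= 16.43 - 20.86
= -4.4300

-4.4300


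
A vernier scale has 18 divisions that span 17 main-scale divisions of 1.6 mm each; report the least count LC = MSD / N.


LC = MSD / n_div
= 1.6 / 18
= 0.0889

0.0889


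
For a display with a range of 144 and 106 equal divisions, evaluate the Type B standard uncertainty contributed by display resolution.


resolution = range / divisions
resolution = 144 / 106 = 1.3584906
u_res = resolution / (2*sqrt(3))
u_res = 1.3584906 / 3.4641016
u_res = 0.3922

0.3922


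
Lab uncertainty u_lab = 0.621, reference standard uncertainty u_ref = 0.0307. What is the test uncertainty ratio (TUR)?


TUR = u_lab / u_ref
= 0.621 / 0.0307
= 20.2280

20.2280


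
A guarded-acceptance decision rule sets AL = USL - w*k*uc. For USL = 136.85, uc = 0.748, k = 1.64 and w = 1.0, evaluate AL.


U = k * uc = 1.64 * 0.748 = 1.22672
guard band g = w * U = 1.0 * 1.22672 = 1.22672
AL = USL - g = 136.85 - 1.22672
AL = 135.6233

135.6233


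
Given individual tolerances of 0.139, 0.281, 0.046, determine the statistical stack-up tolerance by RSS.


RSS = sqrt(0.139^2 + 0.281^2 + 0.046^2)
= sqrt(0.100398)
= 0.3169

0.3169


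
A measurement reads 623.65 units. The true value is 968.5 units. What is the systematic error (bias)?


Systematic error = measured - true
= 623.65 - 968.5
= -344.8500

-344.8500


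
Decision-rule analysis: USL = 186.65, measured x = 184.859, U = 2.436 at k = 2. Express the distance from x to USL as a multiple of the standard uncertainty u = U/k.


u = U / k = 2.436 / 2 = 1.218
margin = |USL - x| = |186.65 - 184.859| = 1.791
z = margin / u = 1.791 / 1.218
z = 1.4704

1.4704


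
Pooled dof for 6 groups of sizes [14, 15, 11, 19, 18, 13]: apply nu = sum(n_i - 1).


nu = sum_i (n_i - 1)
nu = ((14 - 1) + (15 - 1) + (11 - 1) + (19 - 1) + (18 - 1) + (13 - 1))
nu = 13 + 14 + 10 + 18 + 17 + 12
nu = 84

84


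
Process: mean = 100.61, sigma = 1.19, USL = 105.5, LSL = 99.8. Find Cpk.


Cpu = (USL - mean) / (3*sigma) = (105.5 - 100.61) / (3*1.19) = 1.3697
Cpl = (mean - LSL) / (3*sigma) = (100.61 - 99.8) / (3*1.19) = 0.2269
Cpk = min(Cpu, Cpl) = 0.2269

0.2269


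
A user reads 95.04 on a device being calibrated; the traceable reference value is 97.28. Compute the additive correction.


Correction = standard - reading
= 97.28 - 95.04
= 2.2400

2.2400


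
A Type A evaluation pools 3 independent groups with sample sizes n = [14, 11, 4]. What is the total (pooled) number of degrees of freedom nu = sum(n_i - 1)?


nu = sum_i (n_i - 1)
nu = ((14 - 1) + (11 - 1) + (4 - 1))
nu = 13 + 10 + 3
nu = 26

26


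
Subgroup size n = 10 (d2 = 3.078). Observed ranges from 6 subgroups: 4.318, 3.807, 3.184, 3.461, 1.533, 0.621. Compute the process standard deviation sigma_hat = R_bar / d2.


R_bar = (4.318 + 3.807 + 3.184 + 3.461 + 1.533 + 0.621) / 6
R_bar = 16.924 / 6 = 2.8206667
sigma_hat = R_bar / d2 = 2.8206667 / 3.078 = 0.9164

0.9164


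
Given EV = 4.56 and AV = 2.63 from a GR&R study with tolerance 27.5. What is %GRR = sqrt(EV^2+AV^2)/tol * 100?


GRR = sqrt(EV^2 + AV^2) = sqrt(4.56^2 + 2.63^2) = 5.2640764
%GRR = GRR / tol * 100 = 5.2640764 / 27.5 * 100
%GRR = 19.1421

19.1421


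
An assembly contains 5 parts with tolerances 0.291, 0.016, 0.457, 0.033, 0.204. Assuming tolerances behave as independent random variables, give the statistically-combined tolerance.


RSS = sqrt(0.291^2 + 0.016^2 + 0.457^2 + 0.033^2 + 0.204^2)
= sqrt(0.336491)
= 0.5801

0.5801


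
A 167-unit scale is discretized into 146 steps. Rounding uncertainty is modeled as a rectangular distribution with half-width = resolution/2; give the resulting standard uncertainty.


resolution = range / divisions
resolution = 167 / 146 = 1.1438356
u_res = resolution / (2*sqrt(3))
u_res = 1.1438356 / 3.4641016
u_res = 0.3302

0.3302
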